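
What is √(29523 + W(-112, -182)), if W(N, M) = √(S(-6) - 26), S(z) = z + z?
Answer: √(29523 + I*√38) ≈ 171.82 + 0.018*I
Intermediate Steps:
S(z) = 2*z
W(N, M) = I*√38 (W(N, M) = √(2*(-6) - 26) = √(-12 - 26) = √(-38) = I*√38)
√(29523 + W(-112, -182)) = √(29523 + I*√38)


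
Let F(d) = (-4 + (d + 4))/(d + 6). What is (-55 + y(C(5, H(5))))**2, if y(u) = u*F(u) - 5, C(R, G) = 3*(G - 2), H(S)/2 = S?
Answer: 41616/25 ≈ 1664.6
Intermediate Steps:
H(S) = 2*S
F(d) = d/(6 + d) (F(d) = (-4 + (4 + d))/(6 + d) = d/(6 + d))
C(R, G) = -6 + 3*G (C(R, G) = 3*(-2 + G) = -6 + 3*G)
y(u) = -5 + u**2/(6 + u) (y(u) = u*(u/(6 + u)) - 5 = u**2/(6 + u) - 5 = -5 + u**2/(6 + u))
(-55 + y(C(5, H(5))))**2 = (-55 + (-30 + (-6 + 3*(2*5))**2 - 5*(-6 + 3*(2*5)))/(6 + (-6 + 3*(2*5))))**2 = (-55 + (-30 + (-6 + 3*10)**2 - 5*(-6 + 3*10))/(6 + (-6 + 3*10)))**2 = (-55 + (-30 + (-6 + 30)**2 - 5*(-6 + 30))/(6 + (-6 + 30)))**2 = (-55 + (-30 + 24**2 - 5*24)/(6 + 24))**2 = (-55 + (-30 + 576 - 120)/30)**2 = (-55 + (1/30)*426)**2 = (-55 + 71/5)**2 = (-204/5)**2 = 41616/25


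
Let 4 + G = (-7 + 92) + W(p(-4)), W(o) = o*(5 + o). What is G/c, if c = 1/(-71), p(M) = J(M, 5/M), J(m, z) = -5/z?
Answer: -8307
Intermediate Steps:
p(M) = -M (p(M) = -5*M/5 = -M)
c = -1/71 ≈ -0.014085
G = 117 (G = -4 + ((-7 + 92) + (-1*(-4))*(5 - 1*(-4))) = -4 + (85 + 4*(5 + 4)) = -4 + (85 + 4*9) = -4 + (85 + 36) = -4 + 121 = 117)
G/c = 117/(-1/71) = 117*(-71) = -8307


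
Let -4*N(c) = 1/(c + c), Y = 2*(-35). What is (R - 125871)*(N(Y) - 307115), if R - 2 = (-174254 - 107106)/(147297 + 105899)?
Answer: 195753924741525747/5063920 ≈ 3.8657e+10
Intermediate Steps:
R = 56258/63299 (R = 2 + (-174254 - 107106)/(147297 + 105899) = 2 - 281360/253196 = 2 - 281360*1/253196 = 2 - 70340/63299 = 56258/63299 ≈ 0.88877)
Y = -70
N(c) = -1/(8*c) (N(c) = -1/(4*(c + c)) = -1/(2*c)/4 = -1/(8*c))
(R - 125871)*(N(Y) - 307115) = (56258/63299 - 125871)*(-1/8/(-70) - 307115) = -7967452171*(-1/8*(-1/70) - 307115)/63299 = -7967452171*(1/560 - 307115)/63299 = -7967452171/63299*(-171984399/560) = 195753924741525747/5063920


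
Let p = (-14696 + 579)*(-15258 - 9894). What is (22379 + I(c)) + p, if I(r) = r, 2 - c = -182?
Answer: 355093347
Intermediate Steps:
c = 184 (c = 2 - 1*(-182) = 2 + 182 = 184)
p = 355070784 (p = -14117*(-25152) = 355070784)
(22379 + I(c)) + p = (22379 + 184) + 355070784 = 22563 + 355070784 = 355093347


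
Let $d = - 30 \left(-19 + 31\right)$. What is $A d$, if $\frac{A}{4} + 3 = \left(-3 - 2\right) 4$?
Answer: $33120$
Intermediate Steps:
$d = -360$ ($d = \left(-30\right) 12 = -360$)
$A = -92$ ($A = -12 + 4 \left(-3 - 2\right) 4 = -12 + 4 \left(\left(-5\right) 4\right) = -12 + 4 \left(-20\right) = -12 - 80 = -92$)
$A d = \left(-92\right) \left(-360\right) = 33120$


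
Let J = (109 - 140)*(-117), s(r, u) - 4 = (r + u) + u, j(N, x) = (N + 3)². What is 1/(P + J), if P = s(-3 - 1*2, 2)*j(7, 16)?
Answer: 1/3927 ≈ 0.00025465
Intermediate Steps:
j(N, x) = (3 + N)²
s(r, u) = 4 + r + 2*u (s(r, u) = 4 + ((r + u) + u) = 4 + (r + 2*u) = 4 + r + 2*u)
P = 300 (P = (4 + (-3 - 1*2) + 2*2)*(3 + 7)² = (4 + (-3 - 2) + 4)*10² = (4 - 5 + 4)*100 = 3*100 = 300)
J = 3627 (J = -31*(-117) = 3627)
1/(P + J) = 1/(300 + 3627) = 1/3927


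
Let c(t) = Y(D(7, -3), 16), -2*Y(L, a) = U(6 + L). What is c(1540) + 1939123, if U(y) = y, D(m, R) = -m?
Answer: 3878247/2 ≈ 1.9391e+6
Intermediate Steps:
Y(L, a) = -3 - L/2 (Y(L, a) = -(6 + L)/2 = -3 - L/2)
c(t) = ½ (c(t) = -3 - (-1)*7/2 = -3 - ½*(-7) = -3 + 7/2 = ½)
c(1540) + 1939123 = ½ + 1939123 = 3878247/2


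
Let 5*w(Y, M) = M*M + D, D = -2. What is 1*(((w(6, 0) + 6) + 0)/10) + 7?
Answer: 189/25 ≈ 7.5600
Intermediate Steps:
w(Y, M) = -⅖ + M²/5 (w(Y, M) = (M*M - 2)/5 = (M² - 2)/5 = (-2 + M²)/5 = -⅖ + M²/5)
1*(((w(6, 0) + 6) + 0)/10) + 7 = 1*((((-⅖ + (⅕)*0²) + 6) + 0)/10) + 7 = 1*((((-⅖ + (⅕)*0) + 6) + 0)*(⅒)) + 7 = 1*((((-⅖ + 0) + 6) + 0)*(⅒)) + 7 = 1*(((-⅖ + 6) + 0)*(⅒)) + 7 = 1*((28/5 + 0)*(⅒)) + 7 = 1*((28/5)*(⅒)) + 7 = 1*(14/25) + 7 = 14/25 + 7 = 189/25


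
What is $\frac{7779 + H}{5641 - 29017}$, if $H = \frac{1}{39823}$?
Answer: $- \frac{154891559}{465451224} \approx -0.33278$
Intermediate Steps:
$H = \frac{1}{39823} \approx 2.5111 \cdot 10^{-5}$
$\frac{7779 + H}{5641 - 29017} = \frac{7779 + \frac{1}{39823}}{5641 - 29017} = \frac{309783118}{39823 \left(-23376\right)} = \frac{309783118}{39823} \left(- \frac{1}{23376}\right) = - \frac{154891559}{465451224}$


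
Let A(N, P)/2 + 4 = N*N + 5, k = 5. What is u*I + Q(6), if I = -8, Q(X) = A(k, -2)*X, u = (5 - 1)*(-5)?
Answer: 472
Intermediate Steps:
A(N, P) = 2 + 2*N² (A(N, P) = -8 + 2*(N*N + 5) = -8 + 2*(N² + 5) = -8 + 2*(5 + N²) = -8 + (10 + 2*N²) = 2 + 2*N²)
u = -20 (u = 4*(-5) = -20)
Q(X) = 52*X (Q(X) = (2 + 2*5²)*X = (2 + 2*25)*X = (2 + 50)*X = 52*X)
u*I + Q(6) = -20*(-8) + 52*6 = 160 + 312 = 472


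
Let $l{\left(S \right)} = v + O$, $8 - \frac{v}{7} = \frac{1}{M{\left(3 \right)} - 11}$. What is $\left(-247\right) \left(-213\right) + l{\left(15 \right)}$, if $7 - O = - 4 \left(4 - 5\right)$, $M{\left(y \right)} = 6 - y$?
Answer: $\frac{421367}{8} \approx 52671.0$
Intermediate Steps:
$O = 3$ ($O = 7 - - 4 \left(4 - 5\right) = 7 - \left(-4\right) \left(-1\right) = 7 - 4 = 3$)
$v = \frac{455}{8}$ ($v = 56 - \frac{7}{\left(6 - 3\right) - 11} = 56 - \frac{7}{3 - 11} = 56 - \frac{7}{-8} = 56 - - \frac{7}{8} = 56 + \frac{7}{8} = \frac{455}{8} \approx 56.875$)
$l{\left(S \right)} = \frac{479}{8}$ ($l{\left(S \right)} = \frac{455}{8} + 3 = \frac{479}{8}$)
$\left(-247\right) \left(-213\right) + l{\left(15 \right)} = \left(-247\right) \left(-213\right) + \frac{479}{8} = 52611 + \frac{479}{8} = \frac{421367}{8}$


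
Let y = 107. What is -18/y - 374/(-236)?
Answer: 17885/12626 ≈ 1.4165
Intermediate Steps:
-18/y - 374/(-236) = -18/107 - 374/(-236) = -18*1/107 - 374*(-1/236) = -18/107 + 187/118 = 17885/12626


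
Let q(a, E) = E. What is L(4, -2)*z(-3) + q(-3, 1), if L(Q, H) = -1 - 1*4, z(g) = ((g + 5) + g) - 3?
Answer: 21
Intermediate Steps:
z(g) = 2 + 2*g (z(g) = ((5 + g) + g) - 3 = (5 + 2*g) - 3 = 2 + 2*g)
L(Q, H) = -5 (L(Q, H) = -1 - 4 = -5)
L(4, -2)*z(-3) + q(-3, 1) = -5*(2 + 2*(-3)) + 1 = -5*(2 - 6) + 1 = -5*(-4) + 1 = 20 + 1 = 21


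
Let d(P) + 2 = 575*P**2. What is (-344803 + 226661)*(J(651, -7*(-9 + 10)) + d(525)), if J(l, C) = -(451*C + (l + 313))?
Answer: -18723919880372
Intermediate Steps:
J(l, C) = -313 - l - 451*C (J(l, C) = -(451*C + (313 + l)) = -(313 + l + 451*C) = -313 - l - 451*C)
d(P) = -2 + 575*P**2
(-344803 + 226661)*(J(651, -7*(-9 + 10)) + d(525)) = (-344803 + 226661)*((-313 - 1*651 - (-3157)*(-9 + 10)) + (-2 + 575*525**2)) = -118142*((-313 - 651 - (-3157)) + (-2 + 575*275625)) = -118142*((-313 - 651 - 451*(-7)) + (-2 + 158484375)) = -118142*((-313 - 651 + 3157) + 158484373) = -118142*(2193 + 158484373) = -118142*158486566 = -18723919880372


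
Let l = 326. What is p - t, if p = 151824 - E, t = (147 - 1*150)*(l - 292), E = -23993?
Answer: 175919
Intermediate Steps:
t = -102 (t = (147 - 1*150)*(326 - 292) = (147 - 150)*34 = -3*34 = -102)
p = 175817 (p = 151824 - 1*(-23993) = 151824 + 23993 = 175817)
p - t = 175817 - 1*(-102) = 175817 + 102 = 175919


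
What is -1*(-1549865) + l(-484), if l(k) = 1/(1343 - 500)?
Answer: 1306536196/843 ≈ 1.5499e+6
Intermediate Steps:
l(k) = 1/843
-1*(-1549865) + l(-484) = -1*(-1549865) + 1/843 = 1549865 + 1/843 = 1306536196/843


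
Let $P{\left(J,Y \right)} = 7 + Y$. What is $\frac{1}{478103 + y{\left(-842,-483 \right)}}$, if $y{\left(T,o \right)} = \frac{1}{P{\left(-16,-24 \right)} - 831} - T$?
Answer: $\frac{848}{406145359} \approx 2.0879 \cdot 10^{-6}$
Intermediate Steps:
$y{\left(T,o \right)} = - \frac{1}{848} - T$ ($y{\left(T,o \right)} = \frac{1}{\left(7 - 24\right) - 831} - T = \frac{1}{-17 - 831} - T = \frac{1}{-848} - T = - \frac{1}{848} - T$)
$\frac{1}{478103 + y{\left(-842,-483 \right)}} = \frac{1}{478103 - - \frac{714015}{848}} = \frac{1}{478103 + \left(- \frac{1}{848} + 842\right)} = \frac{1}{478103 + \frac{714015}{848}} = \frac{1}{\frac{406145359}{848}} = \frac{848}{406145359}$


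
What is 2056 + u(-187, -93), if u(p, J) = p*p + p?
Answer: 36838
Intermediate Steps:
u(p, J) = p + p² (u(p, J) = p² + p = p + p²)
2056 + u(-187, -93) = 2056 - 187*(1 - 187) = 2056 - 187*(-186) = 2056 + 34782 = 36838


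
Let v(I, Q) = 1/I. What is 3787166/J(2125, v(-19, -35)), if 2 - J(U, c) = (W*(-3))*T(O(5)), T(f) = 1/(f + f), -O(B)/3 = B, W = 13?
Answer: 37871660/7 ≈ 5.4102e+6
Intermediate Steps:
O(B) = -3*B
T(f) = 1/(2*f)
J(U, c) = 7/10 (J(U, c) = 2 - 13*(-3)*1/(2*((-3*5))) = 2 - (-39)*(½)/(-15) = 2 - (-39)*(½)*(-1/15) = 2 - (-39)*(-1)/30 = 2 - 1*13/10 = 2 - 13/10 = 7/10)
3787166/J(2125, v(-19, -35)) = 3787166/(7/10) = 3787166*(10/7) = 37871660/7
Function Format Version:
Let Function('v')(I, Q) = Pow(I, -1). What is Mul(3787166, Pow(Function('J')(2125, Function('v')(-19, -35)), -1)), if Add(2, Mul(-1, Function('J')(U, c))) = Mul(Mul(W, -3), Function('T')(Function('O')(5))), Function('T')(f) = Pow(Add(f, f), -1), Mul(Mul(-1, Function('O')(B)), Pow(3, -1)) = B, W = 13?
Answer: Rational(37871660, 7) ≈ 5.4102e+6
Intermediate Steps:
Function('O')(B) = Mul(-3, B)
Function('T')(f) = Mul(Rational(1, 2), Pow(f, -1)) (Function('T')(f) = Pow(Mul(2, f), -1) = Mul(Rational(1, 2), Pow(f, -1)))
Function('J')(U, c) = Rational(7, 10) (Function('J')(U, c) = Add(2, Mul(-1, Mul(Mul(13, -3), Mul(Rational(1, 2), Pow(Mul(-3, 5), -1))))) = Add(2, Mul(-1, Mul(-39, Mul(Rational(1, 2), Pow(-15, -1))))) = Add(2, Mul(-1, Mul(-39, Mul(Rational(1, 2), Rational(-1, 15))))) = Add(2, Mul(-1, Mul(-39, Rational(-1, 30)))) = Add(2, Mul(-1, Rational(13, 10))) = Add(2, Rational(-13, 10)) = Rational(7, 10))
Mul(3787166, Pow(Function('J')(2125, Function('v')(-19, -35)), -1)) = Mul(3787166, Pow(Rational(7, 10), -1)) = Mul(3787166, Rational(10, 7)) = Rational(37871660, 7)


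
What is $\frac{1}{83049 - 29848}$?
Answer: $\frac{1}{53201} \approx 1.8797 \cdot 10^{-5}$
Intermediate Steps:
$\frac{1}{83049 - 29848} = \frac{1}{53201}$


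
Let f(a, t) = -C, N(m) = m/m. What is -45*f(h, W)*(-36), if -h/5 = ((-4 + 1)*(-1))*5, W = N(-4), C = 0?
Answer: 0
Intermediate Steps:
N(m) = 1
W = 1
h = -75 (h = -5*(-4 + 1)*(-1)*5 = -5*(-3*(-1))*5 = -15*5 = -5*15 = -75)
f(a, t) = 0 (f(a, t) = -1*0 = 0)
-45*f(h, W)*(-36) = -45*0*(-36) = 0*(-36) = 0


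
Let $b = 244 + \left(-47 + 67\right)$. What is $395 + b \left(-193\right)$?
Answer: $-50557$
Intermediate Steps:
$b = 264$ ($b = 244 + 20 = 264$)
$395 + b \left(-193\right) = 395 + 264 \left(-193\right) = 395 - 50952 = -50557$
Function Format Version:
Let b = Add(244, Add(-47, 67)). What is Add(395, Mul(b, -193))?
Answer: -50557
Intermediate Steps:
b = 264 (b = Add(244, 20) = 264)
Add(395, Mul(b, -193)) = Add(395, Mul(264, -193)) = Add(395, -50952) = -50557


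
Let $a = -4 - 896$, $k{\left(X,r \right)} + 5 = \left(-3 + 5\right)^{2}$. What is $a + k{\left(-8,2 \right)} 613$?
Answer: $-1513$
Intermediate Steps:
$k{\left(X,r \right)} = -1$ ($k{\left(X,r \right)} = -5 + \left(-3 + 5\right)^{2} = -5 + 2^{2} = -5 + 4 = -1$)
$a = -900$ ($a = -4 - 896 = -900$)
$a + k{\left(-8,2 \right)} 613 = -900 - 613 = -1513$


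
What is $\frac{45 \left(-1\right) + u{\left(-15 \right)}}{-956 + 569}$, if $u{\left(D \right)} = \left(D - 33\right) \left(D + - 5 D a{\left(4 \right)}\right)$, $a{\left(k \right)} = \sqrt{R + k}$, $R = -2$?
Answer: $- \frac{75}{43} + \frac{400 \sqrt{2}}{43} \approx 11.411$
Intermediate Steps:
$a{\left(k \right)} = \sqrt{-2 + k}$
$u{\left(D \right)} = \left(-33 + D\right) \left(D - 5 D \sqrt{2}\right)$ ($u{\left(D \right)} = \left(D - 33\right) \left(D + - 5 D \sqrt{-2 + 4}\right) = \left(-33 + D\right) \left(D + - 5 D \sqrt{2}\right) = \left(-33 + D\right) \left(D - 5 D \sqrt{2}\right)$)
$\frac{45 \left(-1\right) + u{\left(-15 \right)}}{-956 + 569} = \frac{45 \left(-1\right) - 15 \left(-33 - 15 + 165 \sqrt{2} - - 75 \sqrt{2}\right)}{-956 + 569} = \frac{-45 - 15 \left(-33 - 15 + 165 \sqrt{2} + 75 \sqrt{2}\right)}{-387} = \left(-45 - 15 \left(-48 + 240 \sqrt{2}\right)\right) \left(- \frac{1}{387}\right) = \left(-45 + \left(720 - 3600 \sqrt{2}\right)\right) \left(- \frac{1}{387}\right) = \left(675 - 3600 \sqrt{2}\right) \left(- \frac{1}{387}\right) = - \frac{75}{43} + \frac{400 \sqrt{2}}{43}$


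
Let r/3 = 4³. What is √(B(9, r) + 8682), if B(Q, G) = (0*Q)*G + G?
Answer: 3*√986 ≈ 94.202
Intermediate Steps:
r = 192 (r = 3*4³ = 3*64 = 192)
B(Q, G) = G (B(Q, G) = 0*G + G = 0 + G = G)
√(B(9, r) + 8682) = √(192 + 8682) = √8874 = 3*√986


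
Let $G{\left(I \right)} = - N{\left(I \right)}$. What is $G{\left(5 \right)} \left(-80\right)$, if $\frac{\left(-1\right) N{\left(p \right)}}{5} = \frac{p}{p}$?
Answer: $-400$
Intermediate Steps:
$N{\left(p \right)} = -5$ ($N{\left(p \right)} = - 5 \frac{p}{p} = \left(-5\right) 1 = -5$)
$G{\left(I \right)} = 5$ ($G{\left(I \right)} = \left(-1\right) \left(-5\right) = 5$)
$G{\left(5 \right)} \left(-80\right) = 5 \left(-80\right) = -400$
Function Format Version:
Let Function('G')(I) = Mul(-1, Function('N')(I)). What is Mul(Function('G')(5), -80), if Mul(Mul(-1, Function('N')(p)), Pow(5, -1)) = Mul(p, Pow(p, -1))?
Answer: -400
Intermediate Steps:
Function('N')(p) = -5 (Function('N')(p) = Mul(-5, Mul(p, Pow(p, -1))) = Mul(-5, 1) = -5)
Function('G')(I) = 5 (Function('G')(I) = Mul(-1, -5) = 5)
Mul(Function('G')(5), -80) = Mul(5, -80) = -400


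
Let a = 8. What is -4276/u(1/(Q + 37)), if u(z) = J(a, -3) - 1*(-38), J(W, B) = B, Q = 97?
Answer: -4276/35 ≈ -122.17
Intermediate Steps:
u(z) = 35 (u(z) = -3 - 1*(-38) = -3 + 38 = 35)
-4276/u(1/(Q + 37)) = -4276/35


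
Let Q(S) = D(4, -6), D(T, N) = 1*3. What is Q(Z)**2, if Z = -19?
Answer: 9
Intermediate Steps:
D(T, N) = 3
Q(S) = 3
Q(Z)**2 = 3**2 = 9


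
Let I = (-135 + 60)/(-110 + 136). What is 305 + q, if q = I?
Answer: 7855/26 ≈ 302.12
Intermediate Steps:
I = -75/26 ≈ -2.8846
q = -75/26 ≈ -2.8846
305 + q = 305 - 75/26 = 7855/26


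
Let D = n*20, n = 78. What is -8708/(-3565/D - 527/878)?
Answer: 1192717344/395219 ≈ 3017.9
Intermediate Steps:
D = 1560 (D = 78*20 = 1560)
-8708/(-3565/D - 527/878) = -8708/(-3565/1560 - 527/878) = -8708/(-3565*1/1560 - 527*1/878) = -8708/(-713/312 - 527/878) = -8708/(-395219/136968) = -8708*(-136968/395219) = 1192717344/395219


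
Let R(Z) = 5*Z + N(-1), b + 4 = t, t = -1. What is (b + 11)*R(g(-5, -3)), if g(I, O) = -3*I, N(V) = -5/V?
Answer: 480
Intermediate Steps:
b = -5 (b = -4 - 1 = -5)
R(Z) = 5 + 5*Z (R(Z) = 5*Z - 5/(-1) = 5*Z - 5*(-1) = 5*Z + 5 = 5 + 5*Z)
(b + 11)*R(g(-5, -3)) = (-5 + 11)*(5 + 5*(-3*(-5))) = 6*(5 + 5*15) = 6*(5 + 75) = 6*80 = 480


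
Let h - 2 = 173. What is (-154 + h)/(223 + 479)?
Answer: 7/234 ≈ 0.029915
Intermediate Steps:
h = 175 (h = 2 + 173 = 175)
(-154 + h)/(223 + 479) = (-154 + 175)/(223 + 479) = 21/702 = 21*(1/702) = 7/234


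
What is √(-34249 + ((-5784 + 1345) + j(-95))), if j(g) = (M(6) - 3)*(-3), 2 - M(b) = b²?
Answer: I*√38577 ≈ 196.41*I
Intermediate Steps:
M(b) = 2 - b²
j(g) = 111 (j(g) = ((2 - 1*6²) - 3)*(-3) = ((2 - 1*36) - 3)*(-3) = ((2 - 36) - 3)*(-3) = (-34 - 3)*(-3) = -37*(-3) = 111)
√(-34249 + ((-5784 + 1345) + j(-95))) = √(-34249 + ((-5784 + 1345) + 111)) = √(-34249 + (-4439 + 111)) = √(-34249 - 4328) = √(-38577) = I*√38577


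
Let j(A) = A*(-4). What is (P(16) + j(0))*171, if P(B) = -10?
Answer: -1710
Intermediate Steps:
j(A) = -4*A
(P(16) + j(0))*171 = (-10 - 4*0)*171 = (-10 + 0)*171 = -10*171 = -1710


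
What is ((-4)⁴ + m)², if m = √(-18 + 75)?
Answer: (256 + √57)² ≈ 69459.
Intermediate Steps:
m = √57 ≈ 7.5498
((-4)⁴ + m)² = ((-4)⁴ + √57)² = (256 + √57)²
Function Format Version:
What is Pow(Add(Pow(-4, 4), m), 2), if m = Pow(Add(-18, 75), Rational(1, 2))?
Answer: Pow(Add(256, Pow(57, Rational(1, 2))), 2) ≈ 69459.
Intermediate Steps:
m = Pow(57, Rational(1, 2)) ≈ 7.5498
Pow(Add(Pow(-4, 4), m), 2) = Pow(Add(Pow(-4, 4), Pow(57, Rational(1, 2))), 2) = Pow(Add(256, Pow(57, Rational(1, 2))), 2)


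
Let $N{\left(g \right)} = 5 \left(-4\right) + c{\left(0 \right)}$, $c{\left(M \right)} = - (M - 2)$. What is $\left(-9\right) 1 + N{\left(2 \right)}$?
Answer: $-27$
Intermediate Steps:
$c{\left(M \right)} = 2 - M$ ($c{\left(M \right)} = - (-2 + M) = 2 - M$)
$N{\left(g \right)} = -18$ ($N{\left(g \right)} = 5 \left(-4\right) + \left(2 - 0\right) = -20 + \left(2 + 0\right) = -20 + 2 = -18$)
$\left(-9\right) 1 + N{\left(2 \right)} = \left(-9\right) 1 - 18 = -9 - 18 = -27$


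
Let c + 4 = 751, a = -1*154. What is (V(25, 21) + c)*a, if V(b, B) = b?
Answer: -118888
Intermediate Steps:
a = -154
c = 747 (c = -4 + 751 = 747)
(V(25, 21) + c)*a = (25 + 747)*(-154) = 772*(-154) = -118888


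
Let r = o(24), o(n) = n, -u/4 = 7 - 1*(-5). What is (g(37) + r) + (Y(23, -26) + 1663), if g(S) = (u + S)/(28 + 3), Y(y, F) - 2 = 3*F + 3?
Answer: 50023/31 ≈ 1613.6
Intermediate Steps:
Y(y, F) = 5 + 3*F (Y(y, F) = 2 + (3*F + 3) = 2 + (3 + 3*F) = 5 + 3*F)
u = -48 (u = -4*(7 - 1*(-5)) = -4*(7 + 5) = -4*12 = -48)
g(S) = -48/31 + S/31 (g(S) = (-48 + S)/(28 + 3) = (-48 + S)/31 = (-48 + S)*(1/31) = -48/31 + S/31)
r = 24
(g(37) + r) + (Y(23, -26) + 1663) = ((-48/31 + (1/31)*37) + 24) + ((5 + 3*(-26)) + 1663) = ((-48/31 + 37/31) + 24) + ((5 - 78) + 1663) = (-11/31 + 24) + (-73 + 1663) = 733/31 + 1590 = 50023/31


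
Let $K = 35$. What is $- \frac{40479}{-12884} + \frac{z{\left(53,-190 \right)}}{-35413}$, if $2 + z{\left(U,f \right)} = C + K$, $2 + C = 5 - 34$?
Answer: $\frac{1433457059}{456261092} \approx 3.1417$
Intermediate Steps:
$C = -31$ ($C = -2 + \left(5 - 34\right) = -2 - 29 = -31$)
$z{\left(U,f \right)} = 2$ ($z{\left(U,f \right)} = -2 + \left(-31 + 35\right) = -2 + 4 = 2$)
$- \frac{40479}{-12884} + \frac{z{\left(53,-190 \right)}}{-35413} = - \frac{40479}{-12884} + \frac{2}{-35413} = \left(-40479\right) \left(- \frac{1}{12884}\right) + 2 \left(- \frac{1}{35413}\right) = \frac{40479}{12884} - \frac{2}{35413} = \frac{1433457059}{456261092}$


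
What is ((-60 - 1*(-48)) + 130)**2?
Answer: 13924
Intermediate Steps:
((-60 - 1*(-48)) + 130)**2 = ((-60 + 48) + 130)**2 = (-12 + 130)**2 = 118**2 = 13924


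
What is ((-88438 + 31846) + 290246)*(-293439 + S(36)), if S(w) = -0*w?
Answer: -68563196106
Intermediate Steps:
S(w) = 0 (S(w) = -15*0 = 0)
((-88438 + 31846) + 290246)*(-293439 + S(36)) = ((-88438 + 31846) + 290246)*(-293439 + 0) = (-56592 + 290246)*(-293439) = 233654*(-293439) = -68563196106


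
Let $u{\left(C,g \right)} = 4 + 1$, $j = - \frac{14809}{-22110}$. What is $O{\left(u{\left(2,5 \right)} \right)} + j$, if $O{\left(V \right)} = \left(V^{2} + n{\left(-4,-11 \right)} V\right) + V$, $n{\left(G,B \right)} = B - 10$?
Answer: $- \frac{1643441}{22110} \approx -74.33$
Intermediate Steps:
$n{\left(G,B \right)} = -10 + B$
$j = \frac{14809}{22110}$ ($j = \left(-14809\right) \left(- \frac{1}{22110}\right) = \frac{14809}{22110} \approx 0.66979$)
$u{\left(C,g \right)} = 5$
$O{\left(V \right)} = V^{2} - 20 V$ ($O{\left(V \right)} = \left(V^{2} + \left(-10 - 11\right) V\right) + V = \left(V^{2} - 21 V\right) + V = V^{2} - 20 V$)
$O{\left(u{\left(2,5 \right)} \right)} + j = 5 \left(-20 + 5\right) + \frac{14809}{22110} = 5 \left(-15\right) + \frac{14809}{22110} = -75 + \frac{14809}{22110} = - \frac{1643441}{22110}$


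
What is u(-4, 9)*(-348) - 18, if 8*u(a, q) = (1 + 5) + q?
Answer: -1341/2 ≈ -670.50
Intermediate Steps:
u(a, q) = ¾ + q/8 (u(a, q) = ((1 + 5) + q)/8 = (6 + q)/8 = ¾ + q/8)
u(-4, 9)*(-348) - 18 = (¾ + (⅛)*9)*(-348) - 18 = (¾ + 9/8)*(-348) - 18 = (15/8)*(-348) - 18 = -1305/2 - 18 = -1341/2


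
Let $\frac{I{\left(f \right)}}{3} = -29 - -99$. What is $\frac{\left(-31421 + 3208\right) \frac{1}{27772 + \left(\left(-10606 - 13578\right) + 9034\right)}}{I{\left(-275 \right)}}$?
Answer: $- \frac{28213}{2650620} \approx -0.010644$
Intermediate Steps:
$I{\left(f \right)} = 210$ ($I{\left(f \right)} = 3 \left(-29 - -99\right) = 3 \left(-29 + 99\right) = 3 \cdot 70 = 210$)
$\frac{\left(-31421 + 3208\right) \frac{1}{27772 + \left(\left(-10606 - 13578\right) + 9034\right)}}{I{\left(-275 \right)}} = \frac{\left(-31421 + 3208\right) \frac{1}{27772 + \left(\left(-10606 - 13578\right) + 9034\right)}}{210} = - \frac{28213}{27772 + \left(-24184 + 9034\right)} \frac{1}{210} = - \frac{28213}{27772 - 15150} \cdot \frac{1}{210} = - \frac{28213}{12622} \cdot \frac{1}{210} = \left(-28213\right) \frac{1}{12622} \cdot \frac{1}{210} = \left(- \frac{28213}{12622}\right) \frac{1}{210} = - \frac{28213}{2650620}$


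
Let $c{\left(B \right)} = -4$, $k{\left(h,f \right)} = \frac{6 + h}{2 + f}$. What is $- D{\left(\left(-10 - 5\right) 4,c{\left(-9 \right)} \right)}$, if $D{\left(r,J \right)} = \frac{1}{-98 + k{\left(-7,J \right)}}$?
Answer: $\frac{2}{195} \approx 0.010256$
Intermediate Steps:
$k{\left(h,f \right)} = \frac{6 + h}{2 + f}$
$D{\left(r,J \right)} = \frac{1}{-98 - \frac{1}{2 + J}}$ ($D{\left(r,J \right)} = \frac{1}{-98 + \frac{6 - 7}{2 + J}} = \frac{1}{-98 + \frac{1}{2 + J} \left(-1\right)} = \frac{1}{-98 - \frac{1}{2 + J}}$)
$- D{\left(\left(-10 - 5\right) 4,c{\left(-9 \right)} \right)} = - \frac{-2 - -4}{197 + 98 \left(-4\right)} = - \frac{-2 + 4}{197 - 392} = - \frac{2}{-195} = - \frac{\left(-1\right) 2}{195} = \left(-1\right) \left(- \frac{2}{195}\right) = \frac{2}{195}$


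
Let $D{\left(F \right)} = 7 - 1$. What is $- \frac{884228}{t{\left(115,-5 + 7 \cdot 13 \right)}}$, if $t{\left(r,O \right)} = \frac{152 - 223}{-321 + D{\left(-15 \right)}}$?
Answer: $- \frac{278531820}{71} \approx -3.923 \cdot 10^{6}$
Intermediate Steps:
$D{\left(F \right)} = 6$
$t{\left(r,O \right)} = \frac{71}{315}$ ($t{\left(r,O \right)} = \frac{152 - 223}{-321 + 6} = - \frac{71}{-315} = \left(-71\right) \left(- \frac{1}{315}\right) = \frac{71}{315}$)
$- \frac{884228}{t{\left(115,-5 + 7 \cdot 13 \right)}} = - \frac{884228}{\frac{71}{315}} = \left(-884228\right) \frac{315}{71} = - \frac{278531820}{71}$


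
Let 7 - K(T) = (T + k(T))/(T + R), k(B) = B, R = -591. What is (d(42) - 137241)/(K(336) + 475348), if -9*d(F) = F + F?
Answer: -34998835/121216197 ≈ -0.28873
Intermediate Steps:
d(F) = -2*F/9 (d(F) = -(F + F)/9 = -2*F/9)
K(T) = 7 - 2*T/(-591 + T) (K(T) = 7 - (T + T)/(T - 591) = 7 - 2*T/(-591 + T))
(d(42) - 137241)/(K(336) + 475348) = (-2/9*42 - 137241)/((-4137 + 5*336)/(-591 + 336) + 475348) = (-28/3 - 137241)/((-4137 + 1680)/(-255) + 475348) = -411751/(3*(-1/255*(-2457) + 475348)) = -411751/(3*(819/85 + 475348)) = -411751/(3*40405399/85) = -411751/3*85/40405399 = -34998835/121216197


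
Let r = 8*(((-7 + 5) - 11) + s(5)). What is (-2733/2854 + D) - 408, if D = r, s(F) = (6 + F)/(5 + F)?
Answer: -7194329/14270 ≈ -504.16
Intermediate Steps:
s(F) = (6 + F)/(5 + F)
r = -476/5 (r = 8*(((-7 + 5) - 11) + (6 + 5)/(5 + 5)) = 8*((-2 - 11) + 11/10) = 8*(-13 + (⅒)*11) = 8*(-13 + 11/10) = 8*(-119/10) = -476/5 ≈ -95.200)
D = -476/5 ≈ -95.200
(-2733/2854 + D) - 408 = (-2733/2854 - 476/5) - 408 = -1372169/14270 - 408 = -7194329/14270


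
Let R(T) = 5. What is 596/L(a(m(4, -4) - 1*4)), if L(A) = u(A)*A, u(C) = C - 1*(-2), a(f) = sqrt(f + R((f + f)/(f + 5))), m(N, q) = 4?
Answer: 596 - 1192*sqrt(5)/5 ≈ 62.921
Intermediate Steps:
a(f) = sqrt(5 + f) (a(f) = sqrt(f + 5) = sqrt(5 + f))
u(C) = 2 + C (u(C) = C + 2 = 2 + C)
L(A) = A*(2 + A) (L(A) = (2 + A)*A = A*(2 + A))
596/L(a(m(4, -4) - 1*4)) = 596/((sqrt(5 + (4 - 1*4))*(2 + sqrt(5 + (4 - 1*4))))) = 596/((sqrt(5 + (4 - 4))*(2 + sqrt(5 + (4 - 4))))) = 596/((sqrt(5 + 0)*(2 + sqrt(5 + 0)))) = 596/((sqrt(5)*(2 + sqrt(5)))) = 596*(sqrt(5)/(5*(2 + sqrt(5)))) = 596*sqrt(5)/(5*(2 + sqrt(5)))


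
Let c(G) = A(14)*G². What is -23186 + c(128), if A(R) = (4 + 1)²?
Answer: 386414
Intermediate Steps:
A(R) = 25 (A(R) = 5² = 25)
c(G) = 25*G²
-23186 + c(128) = -23186 + 25*128² = -23186 + 25*16384 = -23186 + 409600 = 386414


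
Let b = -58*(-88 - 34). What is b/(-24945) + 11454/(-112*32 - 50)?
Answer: -6770309/1970655 ≈ -3.4356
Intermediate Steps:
b = 7076 (b = -58*(-122) = 7076)
b/(-24945) + 11454/(-112*32 - 50) = 7076/(-24945) + 11454/(-112*32 - 50) = 7076*(-1/24945) + 11454/(-3584 - 50) = -7076/24945 + 11454/(-3634) = -7076/24945 + 11454*(-1/3634) = -7076/24945 - 249/79 = -6770309/1970655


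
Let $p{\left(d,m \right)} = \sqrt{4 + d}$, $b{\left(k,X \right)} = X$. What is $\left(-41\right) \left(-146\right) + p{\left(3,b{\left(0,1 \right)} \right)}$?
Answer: $5986 + \sqrt{7} \approx 5988.6$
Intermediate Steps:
$\left(-41\right) \left(-146\right) + p{\left(3,b{\left(0,1 \right)} \right)} = \left(-41\right) \left(-146\right) + \sqrt{4 + 3} = 5986 + \sqrt{7}$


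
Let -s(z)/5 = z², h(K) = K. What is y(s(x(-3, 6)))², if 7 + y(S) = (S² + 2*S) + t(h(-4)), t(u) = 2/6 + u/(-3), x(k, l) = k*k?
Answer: 239736557641/9 ≈ 2.6637e+10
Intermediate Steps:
x(k, l) = k²
s(z) = -5*z²
t(u) = ⅓ - u/3 (t(u) = 2*(⅙) + u*(-⅓) = ⅓ - u/3)
y(S) = -16/3 + S² + 2*S (y(S) = -7 + ((S² + 2*S) + (⅓ - ⅓*(-4))) = -7 + ((S² + 2*S) + (⅓ + 4/3)) = -7 + ((S² + 2*S) + 5/3) = -7 + (5/3 + S² + 2*S) = -16/3 + S² + 2*S)
y(s(x(-3, 6)))² = (-16/3 + (-5*((-3)²)²)² + 2*(-5*((-3)²)²))² = (-16/3 + (-5*9²)² + 2*(-5*9²))² = (-16/3 + (-5*81)² + 2*(-5*81))² = (-16/3 + (-405)² + 2*(-405))² = (-16/3 + 164025 - 810)² = (489629/3)² = 239736557641/9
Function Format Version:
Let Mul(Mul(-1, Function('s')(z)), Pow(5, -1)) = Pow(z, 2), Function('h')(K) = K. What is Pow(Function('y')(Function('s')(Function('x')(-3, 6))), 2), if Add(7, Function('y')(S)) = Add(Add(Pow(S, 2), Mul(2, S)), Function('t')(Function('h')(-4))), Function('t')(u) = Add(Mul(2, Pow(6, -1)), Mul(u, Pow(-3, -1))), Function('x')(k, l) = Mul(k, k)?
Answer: Rational(239736557641, 9) ≈ 2.6637e+10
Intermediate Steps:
Function('x')(k, l) = Pow(k, 2)
Function('s')(z) = Mul(-5, Pow(z, 2))
Function('t')(u) = Add(Rational(1, 3), Mul(Rational(-1, 3), u)) (Function('t')(u) = Add(Mul(2, Rational(1, 6)), Mul(u, Rational(-1, 3))) = Add(Rational(1, 3), Mul(Rational(-1, 3), u)))
Function('y')(S) = Add(Rational(-16, 3), Pow(S, 2), Mul(2, S)) (Function('y')(S) = Add(-7, Add(Add(Pow(S, 2), Mul(2, S)), Add(Rational(1, 3), Mul(Rational(-1, 3), -4)))) = Add(-7, Add(Add(Pow(S, 2), Mul(2, S)), Add(Rational(1, 3), Rational(4, 3)))) = Add(-7, Add(Add(Pow(S, 2), Mul(2, S)), Rational(5, 3))) = Add(-7, Add(Rational(5, 3), Pow(S, 2), Mul(2, S))) = Add(Rational(-16, 3), Pow(S, 2), Mul(2, S)))
Pow(Function('y')(Function('s')(Function('x')(-3, 6))), 2) = Pow(Add(Rational(-16, 3), Pow(Mul(-5, Pow(Pow(-3, 2), 2)), 2), Mul(2, Mul(-5, Pow(Pow(-3, 2), 2)))), 2) = Pow(Add(Rational(-16, 3), Pow(Mul(-5, Pow(9, 2)), 2), Mul(2, Mul(-5, Pow(9, 2)))), 2) = Pow(Add(Rational(-16, 3), Pow(Mul(-5, 81), 2), Mul(2, Mul(-5, 81))), 2) = Pow(Add(Rational(-16, 3), Pow(-405, 2), Mul(2, -405)), 2) = Pow(Add(Rational(-16, 3), 164025, -810), 2) = Pow(Rational(489629, 3), 2) = Rational(239736557641, 9)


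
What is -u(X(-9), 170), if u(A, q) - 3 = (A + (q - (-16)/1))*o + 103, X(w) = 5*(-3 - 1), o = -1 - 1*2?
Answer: 392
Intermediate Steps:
o = -3 (o = -1 - 2 = -3)
X(w) = -20 (X(w) = 5*(-4) = -20)
u(A, q) = 58 - 3*A - 3*q (u(A, q) = 3 + ((A + (q - (-16)/1))*(-3) + 103) = 3 + ((A + (q - (-16)))*(-3) + 103) = 3 + ((A + (q - 4*(-4)))*(-3) + 103) = 3 + ((A + (q + 16))*(-3) + 103) = 3 + ((A + (16 + q))*(-3) + 103) = 3 + ((16 + A + q)*(-3) + 103) = 3 + ((-48 - 3*A - 3*q) + 103) = 3 + (55 - 3*A - 3*q) = 58 - 3*A - 3*q)
-u(X(-9), 170) = -(58 - 3*(-20) - 3*170) = -(58 + 60 - 510) = -1*(-392) = 392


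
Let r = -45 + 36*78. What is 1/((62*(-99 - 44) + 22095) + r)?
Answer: 1/15992 ≈ 6.2531e-5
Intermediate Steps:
r = 2763 (r = -45 + 2808 = 2763)
1/((62*(-99 - 44) + 22095) + r) = 1/((62*(-99 - 44) + 22095) + 2763) = 1/((62*(-143) + 22095) + 2763) = 1/((-8866 + 22095) + 2763) = 1/(13229 + 2763) = 1/15992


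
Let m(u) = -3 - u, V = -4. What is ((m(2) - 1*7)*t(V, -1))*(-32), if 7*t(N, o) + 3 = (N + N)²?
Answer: 23424/7 ≈ 3346.3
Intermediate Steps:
t(N, o) = -3/7 + 4*N²/7 (t(N, o) = -3/7 + (N + N)²/7 = -3/7 + (2*N)²/7 = -3/7 + (4*N²)/7 = -3/7 + 4*N²/7)
((m(2) - 1*7)*t(V, -1))*(-32) = (((-3 - 1*2) - 1*7)*(-3/7 + (4/7)*(-4)²))*(-32) = (((-3 - 2) - 7)*(-3/7 + (4/7)*16))*(-32) = ((-5 - 7)*(-3/7 + 64/7))*(-32) = -12*61/7*(-32) = -732/7*(-32) = 23424/7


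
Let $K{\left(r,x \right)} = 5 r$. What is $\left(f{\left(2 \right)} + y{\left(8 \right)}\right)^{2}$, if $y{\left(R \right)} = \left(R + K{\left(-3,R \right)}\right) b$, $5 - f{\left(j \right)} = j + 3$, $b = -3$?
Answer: $441$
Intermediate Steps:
$f{\left(j \right)} = 2 - j$ ($f{\left(j \right)} = 5 - \left(j + 3\right) = 5 - \left(3 + j\right) = 2 - j$)
$y{\left(R \right)} = 45 - 3 R$ ($y{\left(R \right)} = \left(R + 5 \left(-3\right)\right) \left(-3\right) = \left(R - 15\right) \left(-3\right) = \left(-15 + R\right) \left(-3\right) = 45 - 3 R$)
$\left(f{\left(2 \right)} + y{\left(8 \right)}\right)^{2} = \left(\left(2 - 2\right) + \left(45 - 24\right)\right)^{2} = \left(0 + 21\right)^{2} = 21^{2} = 441$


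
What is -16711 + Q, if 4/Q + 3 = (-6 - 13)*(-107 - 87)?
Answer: -61546609/3683 ≈ -16711.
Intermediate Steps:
Q = 4/3683 (Q = 4/(-3 + (-6 - 13)*(-107 - 87)) = 4/(-3 - 19*(-194)) = 4/(-3 + 3686) = 4/3683 ≈ 0.0010861)
-16711 + Q = -16711 + 4/3683 = -61546609/3683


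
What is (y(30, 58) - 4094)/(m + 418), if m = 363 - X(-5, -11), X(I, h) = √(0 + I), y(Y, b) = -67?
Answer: -1083247/203322 - 1387*I*√5/203322 ≈ -5.3277 - 0.015254*I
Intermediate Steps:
X(I, h) = √I
m = 363 - I*√5 (m = 363 - √(-5) = 363 - I*√5 ≈ 363.0 - 2.2361*I)
(y(30, 58) - 4094)/(m + 418) = (-67 - 4094)/((363 - I*√5) + 418) = -4161/(781 - I*√5)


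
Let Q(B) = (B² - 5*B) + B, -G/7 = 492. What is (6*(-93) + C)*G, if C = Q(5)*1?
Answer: 1904532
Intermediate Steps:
G = -3444 (G = -7*492 = -3444)
Q(B) = B² - 4*B
C = 5 (C = (5*(-4 + 5))*1 = (5*1)*1 = 5*1 = 5)
(6*(-93) + C)*G = (6*(-93) + 5)*(-3444) = (-558 + 5)*(-3444) = -553*(-3444) = 1904532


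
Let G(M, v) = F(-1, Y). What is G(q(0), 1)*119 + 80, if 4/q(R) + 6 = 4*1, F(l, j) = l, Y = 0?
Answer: -39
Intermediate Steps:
q(R) = -2 (q(R) = 4/(-6 + 4*1) = 4/(-6 + 4) = 4/(-2) = 4*(-1/2) = -2)
G(M, v) = -1
G(q(0), 1)*119 + 80 = -1*119 + 80 = -119 + 80 = -39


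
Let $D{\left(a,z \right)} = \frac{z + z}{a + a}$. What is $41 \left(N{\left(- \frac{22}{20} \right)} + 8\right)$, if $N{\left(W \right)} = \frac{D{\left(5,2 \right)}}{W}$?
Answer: $\frac{3444}{11} \approx 313.09$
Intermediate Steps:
$D{\left(a,z \right)} = \frac{z}{a}$ ($D{\left(a,z \right)} = \frac{2 z}{2 a} = 2 z \frac{1}{2 a} = \frac{z}{a}$)
$N{\left(W \right)} = \frac{2}{5 W}$ ($N{\left(W \right)} = \frac{2 \cdot \frac{1}{5}}{W} = \frac{2}{5 W}$)
$41 \left(N{\left(- \frac{22}{20} \right)} + 8\right) = 41 \left(\frac{2}{5 \left(- \frac{22}{20}\right)} + 8\right) = 41 \left(\frac{2}{5 \left(\left(-22\right) \frac{1}{20}\right)} + 8\right) = 41 \left(\frac{2}{5 \left(- \frac{11}{10}\right)} + 8\right) = 41 \left(\frac{2}{5} \left(- \frac{10}{11}\right) + 8\right) = 41 \left(- \frac{4}{11} + 8\right) = 41 \cdot \frac{84}{11} = \frac{3444}{11}$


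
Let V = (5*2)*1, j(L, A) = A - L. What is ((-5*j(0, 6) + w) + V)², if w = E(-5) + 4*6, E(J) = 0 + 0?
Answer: 16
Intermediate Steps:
E(J) = 0
w = 24 (w = 0 + 4*6 = 0 + 24 = 24)
V = 10 (V = 10*1 = 10)
((-5*j(0, 6) + w) + V)² = ((-5*(6 - 1*0) + 24) + 10)² = ((-5*(6 + 0) + 24) + 10)² = ((-5*6 + 24) + 10)² = ((-30 + 24) + 10)² = (-6 + 10)² = 4² = 16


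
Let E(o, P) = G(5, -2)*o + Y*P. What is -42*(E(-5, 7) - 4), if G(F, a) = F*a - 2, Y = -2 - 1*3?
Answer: -882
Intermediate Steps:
Y = -5 (Y = -2 - 3 = -5)
G(F, a) = -2 + F*a
E(o, P) = -12*o - 5*P (E(o, P) = (-2 + 5*(-2))*o - 5*P = (-2 - 10)*o - 5*P = -12*o - 5*P)
-42*(E(-5, 7) - 4) = -42*((-12*(-5) - 5*7) - 4) = -42*((60 - 35) - 4) = -42*(25 - 4) = -42*21 = -882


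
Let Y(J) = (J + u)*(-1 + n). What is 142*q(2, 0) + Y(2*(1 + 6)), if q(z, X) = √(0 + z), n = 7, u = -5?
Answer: 54 + 142*√2 ≈ 254.82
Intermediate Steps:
Y(J) = -30 + 6*J (Y(J) = (J - 5)*(-1 + 7) = (-5 + J)*6 = -30 + 6*J)
q(z, X) = √z
142*q(2, 0) + Y(2*(1 + 6)) = 142*√2 + (-30 + 6*(2*(1 + 6))) = 142*√2 + (-30 + 6*(2*7)) = 142*√2 + (-30 + 6*14) = 142*√2 + (-30 + 84) = 142*√2 + 54 = 54 + 142*√2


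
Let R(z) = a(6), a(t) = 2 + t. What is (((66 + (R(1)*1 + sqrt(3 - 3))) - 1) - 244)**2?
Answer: 29241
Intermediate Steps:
R(z) = 8 (R(z) = 2 + 6 = 8)
(((66 + (R(1)*1 + sqrt(3 - 3))) - 1) - 244)**2 = (((66 + (8*1 + sqrt(3 - 3))) - 1) - 244)**2 = (((66 + (8 + sqrt(0))) - 1) - 244)**2 = (((66 + (8 + 0)) - 1) - 244)**2 = (((66 + 8) - 1) - 244)**2 = ((74 - 1) - 244)**2 = (73 - 244)**2 = (-171)**2 = 29241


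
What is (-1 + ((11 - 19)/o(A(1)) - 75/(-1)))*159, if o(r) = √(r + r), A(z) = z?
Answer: 11766 - 636*√2 ≈ 10867.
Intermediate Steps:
o(r) = √2*√r (o(r) = √(2*r) = √2*√r)
(-1 + ((11 - 19)/o(A(1)) - 75/(-1)))*159 = (-1 + ((11 - 19)/((√2*√1)) - 75/(-1)))*159 = (-1 + (-8*√2/2 - 75*(-1)))*159 = (-1 + (-8*√2/2 + 75))*159 = (-1 + (-4*√2 + 75))*159 = (-1 + (75 - 4*√2))*159 = (74 - 4*√2)*159 = 11766 - 636*√2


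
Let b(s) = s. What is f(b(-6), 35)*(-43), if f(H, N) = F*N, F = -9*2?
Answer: 27090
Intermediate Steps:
F = -18
f(H, N) = -18*N
f(b(-6), 35)*(-43) = -18*35*(-43) = -630*(-43) = 27090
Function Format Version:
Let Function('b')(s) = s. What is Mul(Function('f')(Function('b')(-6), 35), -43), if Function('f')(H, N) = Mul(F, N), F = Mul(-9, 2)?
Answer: 27090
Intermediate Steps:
F = -18
Function('f')(H, N) = Mul(-18, N)
Mul(Function('f')(Function('b')(-6), 35), -43) = Mul(Mul(-18, 35), -43) = Mul(-630, -43) = 27090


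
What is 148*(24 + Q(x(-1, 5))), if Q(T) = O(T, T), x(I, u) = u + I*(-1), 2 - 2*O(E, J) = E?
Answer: 3256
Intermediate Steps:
O(E, J) = 1 - E/2
x(I, u) = u - I
Q(T) = 1 - T/2
148*(24 + Q(x(-1, 5))) = 148*(24 + (1 - (5 - 1*(-1))/2)) = 148*(24 + (1 - (5 + 1)/2)) = 148*(24 + (1 - ½*6)) = 148*(24 + (1 - 3)) = 148*(24 - 2) = 148*22 = 3256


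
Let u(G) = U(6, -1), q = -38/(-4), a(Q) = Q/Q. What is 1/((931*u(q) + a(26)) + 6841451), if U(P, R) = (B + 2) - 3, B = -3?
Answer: 1/6837728 ≈ 1.4625e-7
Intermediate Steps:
a(Q) = 1
q = 19/2 (q = -38*(-1/4) = 19/2 ≈ 9.5000)
U(P, R) = -4 (U(P, R) = (-3 + 2) - 3 = -1 - 3 = -4)
u(G) = -4
1/((931*u(q) + a(26)) + 6841451) = 1/((931*(-4) + 1) + 6841451) = 1/((-3724 + 1) + 6841451) = 1/(-3723 + 6841451) = 1/6837728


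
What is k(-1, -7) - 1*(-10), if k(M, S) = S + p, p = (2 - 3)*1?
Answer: 2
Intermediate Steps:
p = -1 (p = -1*1 = -1)
k(M, S) = -1 + S (k(M, S) = S - 1 = -1 + S)
k(-1, -7) - 1*(-10) = (-1 - 7) - 1*(-10) = -8 + 10 = 2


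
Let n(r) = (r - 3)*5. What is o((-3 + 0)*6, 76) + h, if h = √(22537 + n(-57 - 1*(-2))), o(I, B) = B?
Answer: 76 + √22247 ≈ 225.15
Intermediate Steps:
n(r) = -15 + 5*r (n(r) = (-3 + r)*5 = -15 + 5*r)
h = √22247 (h = √(22537 + (-15 + 5*(-57 - 1*(-2)))) = √(22537 + (-15 + 5*(-57 + 2))) = √(22537 + (-15 + 5*(-55))) = √(22537 + (-15 - 275)) = √(22537 - 290) = √22247 ≈ 149.15)
o((-3 + 0)*6, 76) + h = 76 + √22247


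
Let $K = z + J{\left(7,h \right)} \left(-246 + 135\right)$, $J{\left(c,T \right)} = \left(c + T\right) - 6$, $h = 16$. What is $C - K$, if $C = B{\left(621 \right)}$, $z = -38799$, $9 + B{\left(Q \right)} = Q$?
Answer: $41298$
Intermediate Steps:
$B{\left(Q \right)} = -9 + Q$
$J{\left(c,T \right)} = -6 + T + c$ ($J{\left(c,T \right)} = \left(T + c\right) - 6 = -6 + T + c$)
$C = 612$ ($C = -9 + 621 = 612$)
$K = -40686$ ($K = -38799 + \left(-6 + 16 + 7\right) \left(-246 + 135\right) = -38799 + 17 \left(-111\right) = -38799 - 1887 = -40686$)
$C - K = 612 - -40686 = 612 + 40686 = 41298$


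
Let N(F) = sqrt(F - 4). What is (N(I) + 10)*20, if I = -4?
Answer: 200 + 40*I*sqrt(2) ≈ 200.0 + 56.569*I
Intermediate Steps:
N(F) = sqrt(-4 + F)
(N(I) + 10)*20 = (sqrt(-4 - 4) + 10)*20 = (sqrt(-8) + 10)*20 = (2*I*sqrt(2) + 10)*20 = (10 + 2*I*sqrt(2))*20 = 200 + 40*I*sqrt(2)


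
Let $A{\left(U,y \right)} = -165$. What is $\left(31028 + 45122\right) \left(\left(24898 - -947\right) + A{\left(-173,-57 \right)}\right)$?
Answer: $1955532000$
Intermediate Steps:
$\left(31028 + 45122\right) \left(\left(24898 - -947\right) + A{\left(-173,-57 \right)}\right) = \left(31028 + 45122\right) \left(\left(24898 - -947\right) - 165\right) = 76150 \left(\left(24898 + 947\right) - 165\right) = 76150 \left(25845 - 165\right) = 76150 \cdot 25680 = 1955532000$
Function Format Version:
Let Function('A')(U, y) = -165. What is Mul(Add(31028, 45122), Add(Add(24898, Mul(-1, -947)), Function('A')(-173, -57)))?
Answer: 1955532000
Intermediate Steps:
Mul(Add(31028, 45122), Add(Add(24898, Mul(-1, -947)), Function('A')(-173, -57))) = Mul(Add(31028, 45122), Add(Add(24898, Mul(-1, -947)), -165)) = Mul(76150, Add(Add(24898, 947), -165)) = Mul(76150, Add(25845, -165)) = Mul(76150, 25680) = 1955532000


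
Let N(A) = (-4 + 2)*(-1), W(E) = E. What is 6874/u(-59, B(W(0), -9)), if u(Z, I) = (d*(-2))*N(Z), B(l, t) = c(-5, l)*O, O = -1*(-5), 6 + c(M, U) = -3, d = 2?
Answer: -3437/4 ≈ -859.25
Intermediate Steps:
c(M, U) = -9 (c(M, U) = -6 - 3 = -9)
O = 5
B(l, t) = -45 (B(l, t) = -9*5 = -45)
N(A) = 2 (N(A) = -2*(-1) = 2)
u(Z, I) = -8 (u(Z, I) = (2*(-2))*2 = -4*2 = -8)
6874/u(-59, B(W(0), -9)) = 6874/(-8) = 6874*(-1/8) = -3437/4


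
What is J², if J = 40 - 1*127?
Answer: 7569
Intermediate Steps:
J = -87 (J = 40 - 127 = -87)
J² = (-87)² = 7569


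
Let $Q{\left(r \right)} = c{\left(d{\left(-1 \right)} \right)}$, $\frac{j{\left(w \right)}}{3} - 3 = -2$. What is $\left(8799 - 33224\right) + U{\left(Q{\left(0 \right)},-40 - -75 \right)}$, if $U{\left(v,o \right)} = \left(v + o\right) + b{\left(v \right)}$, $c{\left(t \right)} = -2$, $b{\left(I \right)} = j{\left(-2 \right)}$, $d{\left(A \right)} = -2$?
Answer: $-24389$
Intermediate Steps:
$j{\left(w \right)} = 3$ ($j{\left(w \right)} = 9 + 3 \left(-2\right) = 9 - 6 = 3$)
$b{\left(I \right)} = 3$
$Q{\left(r \right)} = -2$
$U{\left(v,o \right)} = 3 + o + v$ ($U{\left(v,o \right)} = \left(v + o\right) + 3 = \left(o + v\right) + 3 = 3 + o + v$)
$\left(8799 - 33224\right) + U{\left(Q{\left(0 \right)},-40 - -75 \right)} = \left(8799 - 33224\right) - -36 = -24425 + \left(3 + \left(-40 + 75\right) - 2\right) = -24425 + \left(3 + 35 - 2\right) = -24425 + 36 = -24389$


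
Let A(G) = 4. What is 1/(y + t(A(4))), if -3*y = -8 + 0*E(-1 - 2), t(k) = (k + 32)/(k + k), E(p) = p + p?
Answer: 6/43 ≈ 0.13953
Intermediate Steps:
E(p) = 2*p
t(k) = (32 + k)/(2*k) (t(k) = (32 + k)/((2*k)) = (32 + k)*(1/(2*k)) = (32 + k)/(2*k))
y = 8/3 (y = -(-8 + 0*(2*(-1 - 2)))/3 = -(-8 + 0*(2*(-3)))/3 = -(-8 + 0*(-6))/3 = -(-8 + 0)/3 = -⅓*(-8) = 8/3 ≈ 2.6667)
1/(y + t(A(4))) = 1/(8/3 + (½)*(32 + 4)/4) = 1/(8/3 + (½)*(¼)*36) = 1/(8/3 + 9/2) = 1/(43/6) = 6/43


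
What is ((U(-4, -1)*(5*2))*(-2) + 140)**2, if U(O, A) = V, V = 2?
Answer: 10000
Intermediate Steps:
U(O, A) = 2
((U(-4, -1)*(5*2))*(-2) + 140)**2 = ((2*(5*2))*(-2) + 140)**2 = ((2*10)*(-2) + 140)**2 = (20*(-2) + 140)**2 = (-40 + 140)**2 = 100**2 = 10000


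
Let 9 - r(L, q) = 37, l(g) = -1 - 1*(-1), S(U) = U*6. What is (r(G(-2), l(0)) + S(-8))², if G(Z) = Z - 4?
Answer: 5776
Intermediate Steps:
S(U) = 6*U
G(Z) = -4 + Z
l(g) = 0 (l(g) = -1 + 1 = 0)
r(L, q) = -28 (r(L, q) = 9 - 1*37 = 9 - 37 = -28)
(r(G(-2), l(0)) + S(-8))² = (-28 + 6*(-8))² = (-28 - 48)² = (-76)² = 5776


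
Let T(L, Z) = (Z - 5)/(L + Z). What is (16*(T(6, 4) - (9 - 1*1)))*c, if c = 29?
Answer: -18792/5 ≈ -3758.4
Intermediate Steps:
T(L, Z) = (-5 + Z)/(L + Z)
(16*(T(6, 4) - (9 - 1*1)))*c = (16*((-5 + 4)/(6 + 4) - (9 - 1*1)))*29 = (16*(-1/10 - (9 - 1)))*29 = (16*((⅒)*(-1) - 1*8))*29 = (16*(-⅒ - 8))*29 = (16*(-81/10))*29 = -648/5*29 = -18792/5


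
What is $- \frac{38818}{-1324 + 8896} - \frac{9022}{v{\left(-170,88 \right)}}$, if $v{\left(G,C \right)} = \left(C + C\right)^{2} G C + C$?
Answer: $- \frac{2248528341839}{438608925348} \approx -5.1265$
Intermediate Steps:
$v{\left(G,C \right)} = C + 4 G C^{3}$ ($v{\left(G,C \right)} = \left(2 C\right)^{2} G C + C = 4 C^{2} G C + C = 4 G C^{2} C + C = 4 G C^{3} + C = C + 4 G C^{3}$)
$- \frac{38818}{-1324 + 8896} - \frac{9022}{v{\left(-170,88 \right)}} = - \frac{38818}{-1324 + 8896} - \frac{9022}{88 + 4 \left(-170\right) 88^{3}} = - \frac{38818}{7572} - \frac{9022}{88 + 4 \left(-170\right) 681472} = \left(-38818\right) \frac{1}{7572} - \frac{9022}{88 - 463400960} = - \frac{19409}{3786} - \frac{9022}{-463400872} = - \frac{19409}{3786} - - \frac{4511}{231700436} = - \frac{19409}{3786} + \frac{4511}{231700436} = - \frac{2248528341839}{438608925348}$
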